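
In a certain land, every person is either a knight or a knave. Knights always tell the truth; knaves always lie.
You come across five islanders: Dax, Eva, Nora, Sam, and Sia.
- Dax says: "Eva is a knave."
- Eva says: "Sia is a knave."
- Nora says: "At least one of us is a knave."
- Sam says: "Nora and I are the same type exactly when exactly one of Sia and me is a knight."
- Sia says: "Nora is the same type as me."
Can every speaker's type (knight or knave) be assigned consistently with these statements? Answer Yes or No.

Yes

One consistent assignment: Dax=knight, Eva=knave, Nora=knight, Sam=knave, Sia=knight.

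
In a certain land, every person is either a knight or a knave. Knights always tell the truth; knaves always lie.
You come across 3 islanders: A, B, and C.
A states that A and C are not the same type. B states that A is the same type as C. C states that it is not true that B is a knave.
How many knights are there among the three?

1

The unique consistent assignment is A=knight, B=knave, C=knave.
That has 1 knight.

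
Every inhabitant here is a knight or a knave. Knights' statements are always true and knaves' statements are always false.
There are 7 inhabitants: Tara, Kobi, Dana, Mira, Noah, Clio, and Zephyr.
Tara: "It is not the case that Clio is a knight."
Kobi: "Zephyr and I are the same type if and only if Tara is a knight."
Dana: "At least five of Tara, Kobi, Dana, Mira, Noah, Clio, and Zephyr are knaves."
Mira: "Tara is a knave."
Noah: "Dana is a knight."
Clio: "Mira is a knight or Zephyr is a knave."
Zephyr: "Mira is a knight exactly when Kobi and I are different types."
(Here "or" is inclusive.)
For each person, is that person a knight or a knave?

Knights: Tara, Kobi, and Zephyr. Knaves: Dana, Mira, Noah, and Clio.

As a knight, Tara's statement "it is not the case that Clio is a knight" should be true; it is.
Kobi (knight): "Zephyr and I are the same type if and only if Tara is a knight" — true. ✓
Dana is a knave, so "at least five of Tara, Kobi, Dana, Mira, Noah, Clio, and Zephyr are knaves" must be false — and it is.
Mira is a knave; "Tara is a knave" is false, as required.
Noah is a knave; "Dana is a knight" is false, as required.
Clio is a knave, and the claim "Mira is a knight or Zephyr is a knave" is indeed false.
Zephyr is a knight, so "Mira is a knight exactly when Kobi and I are different types" must be true — and it is.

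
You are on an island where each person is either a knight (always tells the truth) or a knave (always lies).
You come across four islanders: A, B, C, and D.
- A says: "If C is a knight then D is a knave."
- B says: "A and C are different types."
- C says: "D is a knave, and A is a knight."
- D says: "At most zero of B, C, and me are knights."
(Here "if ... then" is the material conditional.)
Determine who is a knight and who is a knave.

Suppose A is a knave. Then A's statement "if C is a knight then D is a knave" would have to be false. Checking the 8 ways to assign the others, none is consistent with every speaker.
(For instance, with B=knave, C=knight, D=knave, A's claim "if C is a knight then D is a knave" comes out true where it would need to be false.)
So A must be a knight, making "if C is a knight then D is a knave" true. Taking A=knight, B=knave, C=knight, D=knave, each remaining statement checks out:
  B (knave): "A and C are different types" — false. ✓
  C (knight): "D is a knave, and A is a knight" — true. ✓
  D (knave): "at most zero of B, C, and me are knights" — false. ✓
This is the unique consistent assignment.

A is a knight, B is a knave, C is a knight, and D is a knave.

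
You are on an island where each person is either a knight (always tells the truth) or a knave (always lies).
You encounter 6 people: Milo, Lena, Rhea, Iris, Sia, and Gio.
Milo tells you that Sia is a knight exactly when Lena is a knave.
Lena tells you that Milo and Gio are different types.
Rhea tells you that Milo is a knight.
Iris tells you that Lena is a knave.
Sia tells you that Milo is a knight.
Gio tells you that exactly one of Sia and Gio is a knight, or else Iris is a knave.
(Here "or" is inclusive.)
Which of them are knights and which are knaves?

As a knave, Milo's statement "Sia is a knight exactly when Lena is a knave" should be false; it is.
Lena is a knave, so "Milo and Gio are different types" must be false — and it is.
As a knave, Rhea's statement "Milo is a knight" should be false; it is.
Since Iris is a knight, "Lena is a knave" needs to be True, which holds.
As a knave, Sia's statement "Milo is a knight" should be false; it is.
Since Gio is a knave, "exactly one of Sia and Gio is a knight, or else Iris is a knave" needs to be false, which holds.

Knights: Iris. Knaves: Milo, Lena, Rhea, Sia, and Gio.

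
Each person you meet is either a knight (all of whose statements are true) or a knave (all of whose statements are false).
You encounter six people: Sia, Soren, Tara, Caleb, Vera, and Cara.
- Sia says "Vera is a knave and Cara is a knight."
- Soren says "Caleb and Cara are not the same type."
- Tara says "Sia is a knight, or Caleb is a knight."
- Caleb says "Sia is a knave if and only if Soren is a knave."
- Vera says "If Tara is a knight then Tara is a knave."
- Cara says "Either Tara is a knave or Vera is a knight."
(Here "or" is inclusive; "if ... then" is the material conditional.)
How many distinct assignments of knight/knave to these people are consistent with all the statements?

1

Consistent assignments:
  Sia=knave, Soren=knight, Tara=knave, Caleb=knave, Vera=knight, Cara=knight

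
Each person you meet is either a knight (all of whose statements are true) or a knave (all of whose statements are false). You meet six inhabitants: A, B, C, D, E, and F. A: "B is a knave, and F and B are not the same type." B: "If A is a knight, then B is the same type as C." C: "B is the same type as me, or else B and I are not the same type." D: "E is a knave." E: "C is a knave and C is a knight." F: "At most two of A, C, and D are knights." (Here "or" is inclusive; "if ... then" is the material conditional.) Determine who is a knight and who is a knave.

A is a knave, B is a knight, C is a knight, D is a knight, E is a knave, and F is a knight.

A is a knave, so "B is a knave, and F and B are not the same type" must be false — and it is.
B (knight): "if A is a knight, then B is the same type as C" — True. ✓
C is a knight; "B is the same type as me, or else B and I are not the same type" is True, as required.
D is a knight, and the claim "E is a knave" is indeed True.
E is a knave, and the claim "C is a knave and C is a knight" is indeed false.
As a knight, F's statement "at most two of A, C, and D are knights" should be True; it is.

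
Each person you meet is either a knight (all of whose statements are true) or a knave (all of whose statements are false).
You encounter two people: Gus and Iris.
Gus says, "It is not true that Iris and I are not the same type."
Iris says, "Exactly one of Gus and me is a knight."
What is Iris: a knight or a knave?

Consistent assignments: {Gus=knave, Iris=knight}
In every consistent assignment, Iris is a knight.

Iris is a knight.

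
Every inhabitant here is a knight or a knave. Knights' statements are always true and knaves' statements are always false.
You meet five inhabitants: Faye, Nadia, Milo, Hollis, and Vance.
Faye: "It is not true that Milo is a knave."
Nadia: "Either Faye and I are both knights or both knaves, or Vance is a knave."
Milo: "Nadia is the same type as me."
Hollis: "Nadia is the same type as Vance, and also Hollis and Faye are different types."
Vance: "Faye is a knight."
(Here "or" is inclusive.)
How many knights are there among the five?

1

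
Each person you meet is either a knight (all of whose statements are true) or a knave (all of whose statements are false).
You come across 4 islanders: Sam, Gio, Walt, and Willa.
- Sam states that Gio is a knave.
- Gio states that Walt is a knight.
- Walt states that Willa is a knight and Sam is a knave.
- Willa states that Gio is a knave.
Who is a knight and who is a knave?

Sam is a knight, Gio is a knave, Walt is a knave, and Willa is a knight.

As a knight, Sam's statement "Gio is a knave" should be true; it is.
Gio is a knave, so "Walt is a knight" must be False — and it is.
Walt is a knave, so "Willa is a knight and Sam is a knave" must be False — and it is.
Willa is a knight, and the claim "Gio is a knave" is indeed true.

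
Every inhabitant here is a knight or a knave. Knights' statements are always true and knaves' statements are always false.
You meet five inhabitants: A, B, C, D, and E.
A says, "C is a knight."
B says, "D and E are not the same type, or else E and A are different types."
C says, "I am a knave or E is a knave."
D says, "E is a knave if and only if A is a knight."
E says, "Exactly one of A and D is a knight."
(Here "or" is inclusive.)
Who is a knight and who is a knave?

A is a knight, B is a knight, C is a knight, D is a knight, and E is a knave.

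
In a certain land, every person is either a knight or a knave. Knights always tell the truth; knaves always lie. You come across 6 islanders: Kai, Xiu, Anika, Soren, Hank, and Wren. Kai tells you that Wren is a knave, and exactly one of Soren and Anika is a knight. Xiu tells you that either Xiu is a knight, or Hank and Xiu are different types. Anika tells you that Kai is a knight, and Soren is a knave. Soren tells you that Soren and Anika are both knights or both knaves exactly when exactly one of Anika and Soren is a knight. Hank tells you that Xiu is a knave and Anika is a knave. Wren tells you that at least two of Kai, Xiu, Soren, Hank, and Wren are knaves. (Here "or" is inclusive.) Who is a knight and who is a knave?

Kai is a knave, so "Wren is a knave, and exactly one of Soren and Anika is a knight" must be False — and it is.
As a knight, Xiu's statement "either Xiu is a knight, or Hank and Xiu are different types" should be True; it is.
Since Anika is a knave, "Kai is a knight, and Soren is a knave" needs to be False, which holds.
Soren is a knave; "Soren and Anika are both knights or both knaves exactly when exactly one of Anika and Soren is a knight" is False, as required.
As a knave, Hank's statement "Xiu is a knave and Anika is a knave" should be False; it is.
Wren is a knight; "at least two of Kai, Xiu, Soren, Hank, and Wren are knaves" is True, as required.

Knights: Xiu and Wren. Knaves: Kai, Anika, Soren, and Hank.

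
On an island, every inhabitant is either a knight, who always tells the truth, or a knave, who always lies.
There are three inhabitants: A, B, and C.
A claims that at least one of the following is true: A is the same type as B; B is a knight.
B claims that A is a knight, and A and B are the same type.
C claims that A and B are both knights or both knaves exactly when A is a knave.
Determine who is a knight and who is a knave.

Knights: A and B. Knaves: C.

A is a knight; "at least one of the following is true: A is the same type as B; B is a knight" is True, as required.
As a knight, B's statement "A is a knight, and A and B are the same type" should be True; it is.
As a knave, C's statement "A and B are both knights or both knaves exactly when A is a knave" should be false; it is.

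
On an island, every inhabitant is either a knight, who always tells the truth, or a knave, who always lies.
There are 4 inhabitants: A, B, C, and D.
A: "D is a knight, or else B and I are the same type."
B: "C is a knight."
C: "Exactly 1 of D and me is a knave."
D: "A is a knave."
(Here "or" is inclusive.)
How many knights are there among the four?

3

The unique consistent assignment is A=knight, B=knight, C=knight, D=knave.
That has 3 knights.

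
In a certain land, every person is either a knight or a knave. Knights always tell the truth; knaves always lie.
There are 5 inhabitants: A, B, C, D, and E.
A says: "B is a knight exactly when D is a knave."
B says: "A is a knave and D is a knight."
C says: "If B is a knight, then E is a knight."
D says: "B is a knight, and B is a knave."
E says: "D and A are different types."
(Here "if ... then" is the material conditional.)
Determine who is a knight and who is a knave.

Suppose A is a knight. Then A's statement "B is a knight exactly when D is a knave" would have to be true. Checking the 16 ways to assign the others, none is consistent with every speaker.
(For instance, with B=knave, C=knight, D=knave, E=knave, A's claim "B is a knight exactly when D is a knave" comes out false where it would need to be true.)
So A must be a knave, making "B is a knight exactly when D is a knave" false. Taking A=knave, B=knave, C=knight, D=knave, E=knave, each remaining statement checks out:
  B (knave): "A is a knave and D is a knight" — false. ✓
  C (knight): "if B is a knight, then E is a knight" — true. ✓
  D (knave): "B is a knight, and B is a knave" — false. ✓
  E (knave): "D and A are different types" — false. ✓
This is the unique consistent assignment.

A is a knave, B is a knave, C is a knight, D is a knave, and E is a knave.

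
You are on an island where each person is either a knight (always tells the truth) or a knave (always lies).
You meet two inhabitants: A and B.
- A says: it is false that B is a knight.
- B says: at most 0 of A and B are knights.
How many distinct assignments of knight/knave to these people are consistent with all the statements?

1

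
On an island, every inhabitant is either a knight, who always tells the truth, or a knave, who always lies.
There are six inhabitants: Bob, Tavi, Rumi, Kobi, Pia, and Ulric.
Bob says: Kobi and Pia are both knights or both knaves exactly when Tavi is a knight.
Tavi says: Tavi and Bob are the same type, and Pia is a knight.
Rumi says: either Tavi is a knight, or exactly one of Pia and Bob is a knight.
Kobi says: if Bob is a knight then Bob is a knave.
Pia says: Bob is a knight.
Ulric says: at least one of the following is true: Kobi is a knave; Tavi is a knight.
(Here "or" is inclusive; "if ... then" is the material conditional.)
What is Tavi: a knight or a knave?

Consistent assignments: {Bob=knight, Tavi=knave, Rumi=knave, Kobi=knave, Pia=knight, Ulric=knight}
In every consistent assignment, Tavi is a knave.

Tavi is a knave.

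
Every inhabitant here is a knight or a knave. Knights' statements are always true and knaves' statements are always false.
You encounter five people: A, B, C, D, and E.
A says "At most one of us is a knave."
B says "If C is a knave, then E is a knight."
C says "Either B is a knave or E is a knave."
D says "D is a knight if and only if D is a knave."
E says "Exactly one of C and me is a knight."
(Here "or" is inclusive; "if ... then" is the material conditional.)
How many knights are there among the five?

2

The unique consistent assignment is A=knave, B=knight, C=knave, D=knave, E=knight.
That has 2 knights.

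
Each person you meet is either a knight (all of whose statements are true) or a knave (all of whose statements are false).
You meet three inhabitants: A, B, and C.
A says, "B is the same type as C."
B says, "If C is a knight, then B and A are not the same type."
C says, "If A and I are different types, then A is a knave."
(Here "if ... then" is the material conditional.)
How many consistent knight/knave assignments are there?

1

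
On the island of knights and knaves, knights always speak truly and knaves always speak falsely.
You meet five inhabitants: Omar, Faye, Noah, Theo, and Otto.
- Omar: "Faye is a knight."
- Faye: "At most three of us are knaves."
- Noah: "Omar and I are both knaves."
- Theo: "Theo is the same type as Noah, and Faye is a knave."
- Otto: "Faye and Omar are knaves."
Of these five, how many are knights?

2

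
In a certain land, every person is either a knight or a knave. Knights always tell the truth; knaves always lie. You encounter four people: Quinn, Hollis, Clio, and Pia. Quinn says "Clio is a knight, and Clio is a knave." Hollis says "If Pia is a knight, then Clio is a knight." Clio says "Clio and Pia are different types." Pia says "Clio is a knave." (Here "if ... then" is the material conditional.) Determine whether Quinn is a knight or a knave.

Quinn is a knave.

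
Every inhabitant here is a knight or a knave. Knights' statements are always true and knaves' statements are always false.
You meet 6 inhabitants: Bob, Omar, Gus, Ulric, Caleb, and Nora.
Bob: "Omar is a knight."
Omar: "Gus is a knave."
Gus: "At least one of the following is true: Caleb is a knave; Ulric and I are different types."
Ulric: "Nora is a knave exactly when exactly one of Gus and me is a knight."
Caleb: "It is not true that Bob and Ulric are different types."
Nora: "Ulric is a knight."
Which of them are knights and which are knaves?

Knights: Gus, Ulric, and Nora. Knaves: Bob, Omar, and Caleb.

Bob (knave): "Omar is a knight" — False. ✓
Omar is a knave, and the claim "Gus is a knave" is indeed False.
Gus is a knight, so "at least one of the following is true: Caleb is a knave; Ulric and I are different types" must be true — and it is.
Ulric is a knight, and the claim "Nora is a knave exactly when exactly one of Gus and me is a knight" is indeed true.
Caleb is a knave; "it is not true that Bob and Ulric are different types" is False, as required.
Nora (knight): "Ulric is a knight" — true. ✓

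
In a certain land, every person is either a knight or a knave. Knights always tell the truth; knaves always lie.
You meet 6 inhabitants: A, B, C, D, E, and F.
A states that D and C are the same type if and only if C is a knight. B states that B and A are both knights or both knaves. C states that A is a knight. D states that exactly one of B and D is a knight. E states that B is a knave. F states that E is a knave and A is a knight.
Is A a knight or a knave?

A is a knight.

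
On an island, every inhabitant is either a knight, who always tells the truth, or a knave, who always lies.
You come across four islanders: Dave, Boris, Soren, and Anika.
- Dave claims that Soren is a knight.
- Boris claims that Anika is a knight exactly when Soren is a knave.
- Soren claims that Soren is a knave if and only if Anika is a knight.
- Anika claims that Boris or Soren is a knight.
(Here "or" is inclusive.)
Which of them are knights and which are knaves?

Dave is a knave, Boris is a knave, Soren is a knave, and Anika is a knave.

Dave is a knave, and the claim "Soren is a knight" is indeed false.
Since Boris is a knave, "Anika is a knight exactly when Soren is a knave" needs to be false, which holds.
Soren is a knave, and the claim "Soren is a knave if and only if Anika is a knight" is indeed false.
Since Anika is a knave, "Boris or Soren is a knight" needs to be false, which holds.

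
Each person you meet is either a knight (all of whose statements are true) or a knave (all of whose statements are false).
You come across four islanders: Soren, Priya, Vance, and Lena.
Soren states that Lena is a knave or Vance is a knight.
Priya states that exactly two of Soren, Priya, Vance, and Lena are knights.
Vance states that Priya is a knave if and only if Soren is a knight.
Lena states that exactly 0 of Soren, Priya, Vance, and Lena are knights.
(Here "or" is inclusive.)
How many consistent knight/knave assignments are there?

1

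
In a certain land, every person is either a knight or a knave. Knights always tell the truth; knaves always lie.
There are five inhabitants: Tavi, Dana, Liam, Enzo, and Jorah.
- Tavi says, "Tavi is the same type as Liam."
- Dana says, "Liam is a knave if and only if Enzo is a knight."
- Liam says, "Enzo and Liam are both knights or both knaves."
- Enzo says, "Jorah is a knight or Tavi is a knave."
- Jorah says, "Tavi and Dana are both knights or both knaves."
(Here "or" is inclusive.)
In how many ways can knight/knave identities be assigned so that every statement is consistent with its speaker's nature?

1

Consistent assignments:
  Tavi=knave, Dana=knave, Liam=knight, Enzo=knight, Jorah=knight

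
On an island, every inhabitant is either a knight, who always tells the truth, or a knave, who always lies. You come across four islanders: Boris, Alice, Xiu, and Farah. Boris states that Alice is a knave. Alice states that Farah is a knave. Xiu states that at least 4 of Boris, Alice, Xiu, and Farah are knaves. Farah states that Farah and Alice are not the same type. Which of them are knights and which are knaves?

Boris is a knight, Alice is a knave, Xiu is a knave, and Farah is a knight.

As a knight, Boris's statement "Alice is a knave" should be True; it is.
As a knave, Alice's statement "Farah is a knave" should be false; it is.
Since Xiu is a knave, "at least 4 of Boris, Alice, Xiu, and Farah are knaves" needs to be false, which holds.
Farah is a knight, so "Farah and Alice are not the same type" must be True — and it is.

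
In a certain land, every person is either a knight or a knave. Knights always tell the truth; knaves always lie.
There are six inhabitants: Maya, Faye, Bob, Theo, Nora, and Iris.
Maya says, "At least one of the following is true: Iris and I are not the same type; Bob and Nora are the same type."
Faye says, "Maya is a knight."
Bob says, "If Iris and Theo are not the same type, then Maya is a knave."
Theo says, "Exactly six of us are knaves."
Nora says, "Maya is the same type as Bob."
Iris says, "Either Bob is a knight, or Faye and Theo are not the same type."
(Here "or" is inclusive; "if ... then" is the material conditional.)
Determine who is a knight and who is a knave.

Maya is a knight, so "at least one of the following is true: Iris and I are not the same type; Bob and Nora are the same type" must be true — and it is.
Faye (knight): "Maya is a knight" — true. ✓
Bob (knave): "if Iris and Theo are not the same type, then Maya is a knave" — False. ✓
Theo (knave): "exactly six of us are knaves" — False. ✓
Nora (knave): "Maya is the same type as Bob" — False. ✓
Since Iris is a knight, "either Bob is a knight, or Faye and Theo are not the same type" needs to be true, which holds.

Maya is a knight, Faye is a knight, Bob is a knave, Theo is a knave, Nora is a knave, and Iris is a knight.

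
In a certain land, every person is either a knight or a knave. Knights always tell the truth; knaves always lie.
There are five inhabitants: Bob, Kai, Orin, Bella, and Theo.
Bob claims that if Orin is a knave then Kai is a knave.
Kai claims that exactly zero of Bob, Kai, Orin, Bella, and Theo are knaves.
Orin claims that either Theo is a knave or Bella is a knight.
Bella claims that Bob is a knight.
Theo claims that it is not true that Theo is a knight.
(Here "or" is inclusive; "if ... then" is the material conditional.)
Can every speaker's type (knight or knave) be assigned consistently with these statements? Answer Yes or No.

No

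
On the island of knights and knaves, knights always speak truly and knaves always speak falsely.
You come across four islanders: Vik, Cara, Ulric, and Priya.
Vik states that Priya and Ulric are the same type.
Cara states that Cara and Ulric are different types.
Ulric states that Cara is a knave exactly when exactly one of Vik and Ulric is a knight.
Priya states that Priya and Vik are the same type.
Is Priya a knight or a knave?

Consistent assignments: {Vik=knight, Cara=knight, Ulric=knave, Priya=knave}
In every consistent assignment, Priya is a knave.

Priya is a knave.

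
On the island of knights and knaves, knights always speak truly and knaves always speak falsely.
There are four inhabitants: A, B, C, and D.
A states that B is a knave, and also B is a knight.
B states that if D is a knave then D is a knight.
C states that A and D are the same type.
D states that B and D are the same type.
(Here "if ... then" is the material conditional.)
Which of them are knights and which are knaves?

Knights: B and D. Knaves: A and C.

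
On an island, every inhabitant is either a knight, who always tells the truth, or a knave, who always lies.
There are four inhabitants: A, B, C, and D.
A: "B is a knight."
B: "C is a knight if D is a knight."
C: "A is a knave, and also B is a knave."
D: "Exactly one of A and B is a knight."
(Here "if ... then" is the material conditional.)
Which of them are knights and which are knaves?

A is a knight, B is a knight, C is a knave, and D is a knave.

A (knight): "B is a knight" — True. ✓
Since B is a knight, "C is a knight if D is a knight" needs to be True, which holds.
C is a knave, so "A is a knave, and also B is a knave" must be false — and it is.
D is a knave, and the claim "exactly one of A and B is a knight" is indeed false.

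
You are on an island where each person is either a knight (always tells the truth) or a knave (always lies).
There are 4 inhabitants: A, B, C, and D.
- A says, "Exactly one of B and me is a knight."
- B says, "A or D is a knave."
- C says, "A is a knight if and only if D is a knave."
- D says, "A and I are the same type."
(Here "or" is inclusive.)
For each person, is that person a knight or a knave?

A is a knight, B is a knave, C is a knave, and D is a knight.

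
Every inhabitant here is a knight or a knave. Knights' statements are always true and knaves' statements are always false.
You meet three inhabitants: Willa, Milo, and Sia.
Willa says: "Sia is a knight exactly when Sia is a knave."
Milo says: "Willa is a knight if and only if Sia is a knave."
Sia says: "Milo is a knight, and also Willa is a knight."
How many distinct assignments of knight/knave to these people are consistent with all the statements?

1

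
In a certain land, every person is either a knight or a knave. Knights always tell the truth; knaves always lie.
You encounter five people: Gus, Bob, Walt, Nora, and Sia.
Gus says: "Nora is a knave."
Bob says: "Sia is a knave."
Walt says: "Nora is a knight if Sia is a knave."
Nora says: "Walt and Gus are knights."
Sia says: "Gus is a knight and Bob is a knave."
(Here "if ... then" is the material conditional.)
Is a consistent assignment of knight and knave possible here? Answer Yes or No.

Yes

One consistent assignment: Gus=knight, Bob=knight, Walt=knave, Nora=knave, Sia=knave.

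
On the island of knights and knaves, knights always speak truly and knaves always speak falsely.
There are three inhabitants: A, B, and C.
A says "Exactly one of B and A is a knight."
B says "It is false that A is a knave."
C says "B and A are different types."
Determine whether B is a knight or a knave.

B is a knave.

Consistent assignments: {A=knave, B=knave, C=knave}
In every consistent assignment, B is a knave.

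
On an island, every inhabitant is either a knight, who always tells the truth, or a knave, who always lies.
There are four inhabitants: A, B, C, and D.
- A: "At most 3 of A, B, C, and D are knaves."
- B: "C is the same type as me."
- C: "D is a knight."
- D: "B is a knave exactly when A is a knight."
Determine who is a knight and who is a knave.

Knights: A, C, and D. Knaves: B.

A is a knight, so "at most 3 of A, B, C, and D are knaves" must be true — and it is.
B is a knave, and the claim "C is the same type as me" is indeed false.
C is a knight; "D is a knight" is true, as required.
D is a knight, and the claim "B is a knave exactly when A is a knight" is indeed true.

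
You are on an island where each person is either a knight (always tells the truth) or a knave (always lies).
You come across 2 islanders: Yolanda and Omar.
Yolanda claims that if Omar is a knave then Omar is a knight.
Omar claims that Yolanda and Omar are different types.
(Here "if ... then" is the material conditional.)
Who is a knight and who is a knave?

Knights: none. Knaves: Yolanda and Omar.

As a knave, Yolanda's statement "if Omar is a knave then Omar is a knight" should be False; it is.
Omar is a knave, so "Yolanda and Omar are different types" must be False — and it is.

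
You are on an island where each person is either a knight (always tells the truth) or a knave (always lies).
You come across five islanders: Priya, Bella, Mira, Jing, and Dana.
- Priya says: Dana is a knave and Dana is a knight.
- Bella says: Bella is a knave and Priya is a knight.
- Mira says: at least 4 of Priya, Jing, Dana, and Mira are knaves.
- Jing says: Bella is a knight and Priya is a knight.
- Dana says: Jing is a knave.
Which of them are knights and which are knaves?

Knights: Dana. Knaves: Priya, Bella, Mira, and Jing.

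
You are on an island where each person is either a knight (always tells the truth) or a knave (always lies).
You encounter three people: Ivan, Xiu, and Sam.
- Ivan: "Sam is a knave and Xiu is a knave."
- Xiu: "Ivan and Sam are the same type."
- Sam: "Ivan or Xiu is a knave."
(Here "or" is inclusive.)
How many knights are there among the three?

The unique consistent assignment is Ivan=knave, Xiu=knave, Sam=knight.
That has 1 knight.

1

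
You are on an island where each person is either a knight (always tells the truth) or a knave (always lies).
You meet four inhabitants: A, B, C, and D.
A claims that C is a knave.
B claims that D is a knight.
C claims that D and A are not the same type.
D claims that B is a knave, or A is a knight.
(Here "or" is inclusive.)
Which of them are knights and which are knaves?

A (knight): "C is a knave" — True. ✓
B is a knight, so "D is a knight" must be True — and it is.
As a knave, C's statement "D and A are not the same type" should be False; it is.
D is a knight; "B is a knave, or A is a knight" is True, as required.

A is a knight, B is a knight, C is a knave, and D is a knight.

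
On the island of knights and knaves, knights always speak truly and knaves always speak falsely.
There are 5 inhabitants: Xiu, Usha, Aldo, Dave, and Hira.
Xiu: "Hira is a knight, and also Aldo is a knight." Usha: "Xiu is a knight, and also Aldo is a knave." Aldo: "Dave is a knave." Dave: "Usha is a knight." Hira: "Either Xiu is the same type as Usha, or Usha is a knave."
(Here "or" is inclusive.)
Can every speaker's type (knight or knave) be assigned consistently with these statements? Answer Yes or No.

One consistent assignment: Xiu=knight, Usha=knave, Aldo=knight, Dave=knave, Hira=knight.

Yes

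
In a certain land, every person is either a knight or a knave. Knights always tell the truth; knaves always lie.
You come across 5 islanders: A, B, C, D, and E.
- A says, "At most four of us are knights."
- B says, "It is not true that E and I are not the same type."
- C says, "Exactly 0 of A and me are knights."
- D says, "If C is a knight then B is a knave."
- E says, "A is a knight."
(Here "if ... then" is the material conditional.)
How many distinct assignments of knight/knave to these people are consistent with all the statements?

2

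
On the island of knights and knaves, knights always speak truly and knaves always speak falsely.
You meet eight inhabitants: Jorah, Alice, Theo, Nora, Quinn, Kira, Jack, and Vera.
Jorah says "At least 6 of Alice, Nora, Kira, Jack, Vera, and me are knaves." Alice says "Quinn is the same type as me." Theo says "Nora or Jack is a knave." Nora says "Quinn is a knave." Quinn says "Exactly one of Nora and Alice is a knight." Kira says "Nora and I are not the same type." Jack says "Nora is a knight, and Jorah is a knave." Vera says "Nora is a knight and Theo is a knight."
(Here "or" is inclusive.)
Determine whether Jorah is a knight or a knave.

Jorah is a knave.

Consistent assignments: {Jorah=knave, Alice=knight, Theo=knight, Nora=knave, Quinn=knight, Kira=knight, Jack=knave, Vera=knave}; {Jorah=knave, Alice=knight, Theo=knight, Nora=knave, Quinn=knight, Kira=knave, Jack=knave, Vera=knave}
In every consistent assignment, Jorah is a knave.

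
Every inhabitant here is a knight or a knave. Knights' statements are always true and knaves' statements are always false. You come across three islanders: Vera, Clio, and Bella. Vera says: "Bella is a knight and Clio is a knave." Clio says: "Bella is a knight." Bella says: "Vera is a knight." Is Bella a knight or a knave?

Bella is a knave.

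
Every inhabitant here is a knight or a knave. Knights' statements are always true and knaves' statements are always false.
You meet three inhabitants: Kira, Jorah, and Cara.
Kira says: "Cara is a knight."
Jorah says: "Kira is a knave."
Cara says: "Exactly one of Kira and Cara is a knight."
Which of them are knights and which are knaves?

Kira is a knave, Jorah is a knight, and Cara is a knave.

Suppose Kira is a knight. Then Kira's statement "Cara is a knight" would have to be true. Checking the 4 ways to assign the others, none is consistent with every speaker.
(For instance, with Jorah=knight, Cara=knave, Kira's claim "Cara is a knight" comes out false where it would need to be true.)
So Kira must be a knave, making "Cara is a knight" false. Taking Kira=knave, Jorah=knight, Cara=knave, each remaining statement checks out:
  Jorah (knight): "Kira is a knave" — true. ✓
  Cara (knave): "exactly one of Kira and Cara is a knight" — false. ✓
This is the unique consistent assignment.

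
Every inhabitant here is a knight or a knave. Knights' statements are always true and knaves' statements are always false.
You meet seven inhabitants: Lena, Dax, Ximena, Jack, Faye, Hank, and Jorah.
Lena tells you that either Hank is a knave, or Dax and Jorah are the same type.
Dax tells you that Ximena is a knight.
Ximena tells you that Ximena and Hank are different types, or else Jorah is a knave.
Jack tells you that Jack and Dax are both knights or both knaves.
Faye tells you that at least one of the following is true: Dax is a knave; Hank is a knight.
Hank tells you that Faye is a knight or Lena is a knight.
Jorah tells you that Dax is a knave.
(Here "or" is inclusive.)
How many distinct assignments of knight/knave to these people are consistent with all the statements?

2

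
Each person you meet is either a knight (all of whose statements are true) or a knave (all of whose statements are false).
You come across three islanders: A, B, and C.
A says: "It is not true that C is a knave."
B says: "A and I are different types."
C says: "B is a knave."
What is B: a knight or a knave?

B is a knight.

Consistent assignments: {A=knave, B=knight, C=knave}
In every consistent assignment, B is a knight.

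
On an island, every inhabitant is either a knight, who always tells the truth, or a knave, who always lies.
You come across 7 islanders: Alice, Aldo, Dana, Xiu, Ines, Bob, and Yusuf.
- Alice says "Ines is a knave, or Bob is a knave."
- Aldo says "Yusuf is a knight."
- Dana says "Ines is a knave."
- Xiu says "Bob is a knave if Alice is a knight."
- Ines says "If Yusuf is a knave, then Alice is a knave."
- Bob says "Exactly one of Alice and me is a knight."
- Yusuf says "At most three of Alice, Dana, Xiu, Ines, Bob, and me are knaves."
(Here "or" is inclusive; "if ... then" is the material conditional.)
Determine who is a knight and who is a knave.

As a knave, Alice's statement "Ines is a knave, or Bob is a knave" should be false; it is.
As a knight, Aldo's statement "Yusuf is a knight" should be True; it is.
Dana is a knave; "Ines is a knave" is false, as required.
Since Xiu is a knight, "Bob is a knave if Alice is a knight" needs to be True, which holds.
Since Ines is a knight, "if Yusuf is a knave, then Alice is a knave" needs to be True, which holds.
Bob is a knight, and the claim "exactly one of Alice and me is a knight" is indeed True.
Yusuf is a knight, so "at most three of Alice, Dana, Xiu, Ines, Bob, and me are knaves" must be True — and it is.

Alice is a knave, Aldo is a knight, Dana is a knave, Xiu is a knight, Ines is a knight, Bob is a knight, and Yusuf is a knight.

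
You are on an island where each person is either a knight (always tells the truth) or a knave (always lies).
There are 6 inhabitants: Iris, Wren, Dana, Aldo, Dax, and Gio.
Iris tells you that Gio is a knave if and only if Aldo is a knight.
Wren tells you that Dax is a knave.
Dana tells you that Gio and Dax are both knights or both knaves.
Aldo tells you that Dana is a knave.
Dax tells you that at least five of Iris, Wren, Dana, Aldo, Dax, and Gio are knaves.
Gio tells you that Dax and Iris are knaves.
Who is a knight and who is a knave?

Iris is a knave, Wren is a knight, Dana is a knave, Aldo is a knight, Dax is a knave, and Gio is a knight.

Iris (knave): "Gio is a knave if and only if Aldo is a knight" — false. ✓
Wren is a knight, so "Dax is a knave" must be true — and it is.
As a knave, Dana's statement "Gio and Dax are both knights or both knaves" should be false; it is.
Since Aldo is a knight, "Dana is a knave" needs to be true, which holds.
Dax is a knave, so "at least five of Iris, Wren, Dana, Aldo, Dax, and Gio are knaves" must be false — and it is.
Gio (knight): "Dax and Iris are knaves" — true. ✓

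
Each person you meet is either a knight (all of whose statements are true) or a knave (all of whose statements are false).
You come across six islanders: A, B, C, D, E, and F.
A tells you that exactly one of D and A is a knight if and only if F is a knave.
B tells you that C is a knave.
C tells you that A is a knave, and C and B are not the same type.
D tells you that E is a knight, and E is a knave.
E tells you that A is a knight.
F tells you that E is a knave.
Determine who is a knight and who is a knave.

A is a knight, B is a knight, C is a knave, D is a knave, E is a knight, and F is a knave.

Since A is a knight, "exactly one of D and A is a knight if and only if F is a knave" needs to be true, which holds.
As a knight, B's statement "C is a knave" should be true; it is.
C is a knave, and the claim "A is a knave, and C and B are not the same type" is indeed False.
Since D is a knave, "E is a knight, and E is a knave" needs to be False, which holds.
E is a knight; "A is a knight" is true, as required.
As a knave, F's statement "E is a knave" should be False; it is.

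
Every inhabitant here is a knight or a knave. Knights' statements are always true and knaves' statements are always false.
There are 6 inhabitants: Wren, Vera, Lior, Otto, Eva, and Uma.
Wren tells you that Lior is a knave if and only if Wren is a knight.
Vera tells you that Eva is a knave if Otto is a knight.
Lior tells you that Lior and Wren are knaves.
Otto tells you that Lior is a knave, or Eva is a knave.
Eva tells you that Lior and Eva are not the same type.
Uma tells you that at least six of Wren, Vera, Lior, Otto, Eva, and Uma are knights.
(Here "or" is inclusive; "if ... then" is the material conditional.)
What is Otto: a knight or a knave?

Consistent assignments: {Wren=knight, Vera=knight, Lior=knave, Otto=knight, Eva=knave, Uma=knave}; {Wren=knight, Vera=knave, Lior=knave, Otto=knight, Eva=knight, Uma=knave}
In every consistent assignment, Otto is a knight.

Otto is a knight.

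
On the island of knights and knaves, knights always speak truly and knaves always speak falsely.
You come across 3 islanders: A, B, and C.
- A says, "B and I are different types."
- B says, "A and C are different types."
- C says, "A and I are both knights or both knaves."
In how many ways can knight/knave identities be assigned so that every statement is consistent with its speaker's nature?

1

Consistent assignments:
  A=knight, B=knave, C=knight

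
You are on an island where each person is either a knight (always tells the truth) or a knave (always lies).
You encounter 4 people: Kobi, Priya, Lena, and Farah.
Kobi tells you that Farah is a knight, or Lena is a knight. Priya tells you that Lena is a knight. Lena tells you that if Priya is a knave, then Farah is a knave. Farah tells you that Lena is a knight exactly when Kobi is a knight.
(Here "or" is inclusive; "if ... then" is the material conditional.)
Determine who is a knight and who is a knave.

Suppose Kobi is a knave. Then Kobi's statement "Farah is a knight, or Lena is a knight" would have to be false. Checking the 8 ways to assign the others, none is consistent with every speaker.
(For instance, with Priya=knight, Lena=knight, Farah=knight, Kobi's claim "Farah is a knight, or Lena is a knight" comes out true where it would need to be false.)
So Kobi must be a knight, making "Farah is a knight, or Lena is a knight" true. Taking Kobi=knight, Priya=knight, Lena=knight, Farah=knight, each remaining statement checks out:
  Priya (knight): "Lena is a knight" — true. ✓
  Lena (knight): "if Priya is a knave, then Farah is a knave" — true. ✓
  Farah (knight): "Lena is a knight exactly when Kobi is a knight" — true. ✓
This is the unique consistent assignment.

Kobi is a knight, Priya is a knight, Lena is a knight, and Farah is a knight.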